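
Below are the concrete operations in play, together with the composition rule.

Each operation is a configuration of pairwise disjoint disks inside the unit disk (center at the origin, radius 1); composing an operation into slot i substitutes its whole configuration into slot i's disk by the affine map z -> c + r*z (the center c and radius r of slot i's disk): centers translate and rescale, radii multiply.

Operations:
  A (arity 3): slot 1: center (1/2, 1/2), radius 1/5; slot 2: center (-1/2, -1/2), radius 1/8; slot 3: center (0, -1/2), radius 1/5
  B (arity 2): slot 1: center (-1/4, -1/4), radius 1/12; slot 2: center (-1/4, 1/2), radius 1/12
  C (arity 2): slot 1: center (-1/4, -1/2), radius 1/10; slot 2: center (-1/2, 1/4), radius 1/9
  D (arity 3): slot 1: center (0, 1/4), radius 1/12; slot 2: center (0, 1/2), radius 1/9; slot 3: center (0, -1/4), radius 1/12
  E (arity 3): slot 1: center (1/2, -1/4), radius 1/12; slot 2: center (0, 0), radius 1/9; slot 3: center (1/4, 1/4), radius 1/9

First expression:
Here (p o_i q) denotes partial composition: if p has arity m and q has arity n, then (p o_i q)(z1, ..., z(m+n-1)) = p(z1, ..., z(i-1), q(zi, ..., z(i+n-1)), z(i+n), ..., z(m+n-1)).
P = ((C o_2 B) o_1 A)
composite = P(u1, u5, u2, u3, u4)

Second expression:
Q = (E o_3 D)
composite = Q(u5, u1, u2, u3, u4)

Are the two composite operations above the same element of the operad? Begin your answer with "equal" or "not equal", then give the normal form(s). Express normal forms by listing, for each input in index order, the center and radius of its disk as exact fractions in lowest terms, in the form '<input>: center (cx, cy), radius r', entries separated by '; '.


The first expression, normalized: u1: center (-1/5, -9/20), radius 1/50; u2: center (-1/4, -11/20), radius 1/50; u3: center (-19/36, 2/9), radius 1/108; u4: center (-19/36, 11/36), radius 1/108; u5: center (-3/10, -11/20), radius 1/80
The second expression, normalized: u1: center (0, 0), radius 1/9; u2: center (1/4, 5/18), radius 1/108; u3: center (1/4, 11/36), radius 1/81; u4: center (1/4, 2/9), radius 1/108; u5: center (1/2, -1/4), radius 1/12
Different reductions; not equal.

not equal; the first gives u1: center (-1/5, -9/20), radius 1/50; u2: center (-1/4, -11/20), radius 1/50; u3: center (-19/36, 2/9), radius 1/108; u4: center (-19/36, 11/36), radius 1/108; u5: center (-3/10, -11/20), radius 1/80 and the second u1: center (0, 0), radius 1/9; u2: center (1/4, 5/18), radius 1/108; u3: center (1/4, 11/36), radius 1/81; u4: center (1/4, 2/9), radius 1/108; u5: center (1/2, -1/4), radius 1/12


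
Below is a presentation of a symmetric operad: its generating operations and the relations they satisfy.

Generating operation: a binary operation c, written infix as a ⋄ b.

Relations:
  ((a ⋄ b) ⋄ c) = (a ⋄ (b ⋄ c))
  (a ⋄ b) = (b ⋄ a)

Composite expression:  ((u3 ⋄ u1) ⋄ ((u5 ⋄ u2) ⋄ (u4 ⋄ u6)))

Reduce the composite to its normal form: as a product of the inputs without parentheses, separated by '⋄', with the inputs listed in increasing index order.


u1 ⋄ u2 ⋄ u3 ⋄ u4 ⋄ u5 ⋄ u6

Shape and order are irrelevant to c; the u-input set decides.
(u3 ⋄ u1) collapses to u3 ⋄ u1
(u5 ⋄ u2) collapses to u5 ⋄ u2
(u4 ⋄ u6) collapses to u4 ⋄ u6
((u5 ⋄ u2) ⋄ (u4 ⋄ u6)) collapses to u5 ⋄ u2 ⋄ u4 ⋄ u6
((u3 ⋄ u1) ⋄ ((u5 ⋄ u2) ⋄ (u4 ⋄ u6))) collapses to u3 ⋄ u1 ⋄ u5 ⋄ u2 ⋄ u4 ⋄ u6
reordering the factors by index: u1 ⋄ u2 ⋄ u3 ⋄ u4 ⋄ u5 ⋄ u6


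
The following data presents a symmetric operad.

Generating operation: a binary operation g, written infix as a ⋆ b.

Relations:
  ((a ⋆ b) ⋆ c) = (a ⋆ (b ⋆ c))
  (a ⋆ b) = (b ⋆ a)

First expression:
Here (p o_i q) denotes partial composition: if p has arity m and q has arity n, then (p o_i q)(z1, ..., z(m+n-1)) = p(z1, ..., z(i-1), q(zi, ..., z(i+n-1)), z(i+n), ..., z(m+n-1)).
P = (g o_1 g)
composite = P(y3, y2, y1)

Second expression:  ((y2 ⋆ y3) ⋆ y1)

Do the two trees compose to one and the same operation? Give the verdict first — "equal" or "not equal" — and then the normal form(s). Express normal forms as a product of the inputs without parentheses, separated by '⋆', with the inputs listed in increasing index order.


equal; both compose to y1 ⋆ y2 ⋆ y3

The first expression reduces to y1 ⋆ y2 ⋆ y3
The second expression reduces to y1 ⋆ y2 ⋆ y3
Identical normal forms: equal.


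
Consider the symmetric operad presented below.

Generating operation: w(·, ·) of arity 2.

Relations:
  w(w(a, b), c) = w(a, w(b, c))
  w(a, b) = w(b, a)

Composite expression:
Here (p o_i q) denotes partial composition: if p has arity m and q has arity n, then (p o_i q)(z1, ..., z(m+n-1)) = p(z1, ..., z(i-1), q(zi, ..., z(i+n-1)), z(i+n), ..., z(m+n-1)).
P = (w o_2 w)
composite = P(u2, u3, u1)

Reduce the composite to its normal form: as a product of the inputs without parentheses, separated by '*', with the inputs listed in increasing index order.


Reordering under w is free, so list the u-inputs canonically.
w(u3, u1) collapses to u3 * u1
w(u2, w(u3, u1)) collapses to u2 * u3 * u1
reordering the factors by index: u1 * u2 * u3

u1 * u2 * u3


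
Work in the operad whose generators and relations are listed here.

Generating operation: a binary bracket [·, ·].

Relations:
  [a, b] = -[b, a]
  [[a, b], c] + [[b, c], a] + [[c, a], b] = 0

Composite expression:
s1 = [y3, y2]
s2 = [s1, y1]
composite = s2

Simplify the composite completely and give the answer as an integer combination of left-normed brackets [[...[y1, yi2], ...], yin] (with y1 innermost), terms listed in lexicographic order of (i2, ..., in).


Antisymmetry and Jacobi reduce to y1-anchored left-normed brackets.
Composite bracket: [[y3, y2], y1]
Full expansion: 4 signed words from ab - ba (2^2 = 4).
Collect the words opening with y1:
  the word y1y2y3 carries sign +1 and contributes +[[y1, y2], y3]
  the word y1y3y2 carries sign -1 and contributes -[[y1, y3], y2]

[[y1, y2], y3] - [[y1, y3], y2]


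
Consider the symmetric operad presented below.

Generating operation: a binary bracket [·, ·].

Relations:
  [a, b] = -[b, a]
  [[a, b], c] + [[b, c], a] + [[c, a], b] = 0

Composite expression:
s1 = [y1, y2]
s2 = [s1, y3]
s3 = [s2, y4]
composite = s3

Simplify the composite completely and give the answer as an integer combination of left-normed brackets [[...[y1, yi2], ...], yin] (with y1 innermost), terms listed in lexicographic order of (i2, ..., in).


[[[y1, y2], y3], y4]

Antisymmetry and Jacobi reduce to y1-anchored left-normed brackets.
Composite bracket: [[[y1, y2], y3], y4]
Applying ab - ba throughout gives 8 signed words (2^3 = 8).
Coefficients come from the y1-initial words:
  y1y2y3y4 appears with sign +1, giving the term +[[[y1, y2], y3], y4]


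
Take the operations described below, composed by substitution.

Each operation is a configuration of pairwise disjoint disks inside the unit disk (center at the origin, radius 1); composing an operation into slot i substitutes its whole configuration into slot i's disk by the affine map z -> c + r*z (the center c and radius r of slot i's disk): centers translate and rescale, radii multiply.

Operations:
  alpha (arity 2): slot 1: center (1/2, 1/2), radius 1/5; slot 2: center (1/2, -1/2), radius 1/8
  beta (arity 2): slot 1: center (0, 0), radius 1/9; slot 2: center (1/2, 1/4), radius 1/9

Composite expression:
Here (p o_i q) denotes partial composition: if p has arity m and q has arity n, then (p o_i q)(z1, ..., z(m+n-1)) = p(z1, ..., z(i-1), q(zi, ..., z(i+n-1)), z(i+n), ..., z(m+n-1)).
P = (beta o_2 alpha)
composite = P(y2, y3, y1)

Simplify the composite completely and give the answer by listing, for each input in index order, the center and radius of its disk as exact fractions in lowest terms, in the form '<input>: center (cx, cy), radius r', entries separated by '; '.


y1: center (5/9, 7/36), radius 1/72; y2: center (0, 0), radius 1/9; y3: center (5/9, 11/36), radius 1/45

Below beta, radii multiply path by path; the y-disk centers shift.
input y2: applying the 1 nested substitution gives center (0, 0), radius 1/9
input y3: applying the 2 nested substitutions gives center (5/9, 11/36), radius 1/45
input y1: applying the 2 nested substitutions gives center (5/9, 7/36), radius 1/72


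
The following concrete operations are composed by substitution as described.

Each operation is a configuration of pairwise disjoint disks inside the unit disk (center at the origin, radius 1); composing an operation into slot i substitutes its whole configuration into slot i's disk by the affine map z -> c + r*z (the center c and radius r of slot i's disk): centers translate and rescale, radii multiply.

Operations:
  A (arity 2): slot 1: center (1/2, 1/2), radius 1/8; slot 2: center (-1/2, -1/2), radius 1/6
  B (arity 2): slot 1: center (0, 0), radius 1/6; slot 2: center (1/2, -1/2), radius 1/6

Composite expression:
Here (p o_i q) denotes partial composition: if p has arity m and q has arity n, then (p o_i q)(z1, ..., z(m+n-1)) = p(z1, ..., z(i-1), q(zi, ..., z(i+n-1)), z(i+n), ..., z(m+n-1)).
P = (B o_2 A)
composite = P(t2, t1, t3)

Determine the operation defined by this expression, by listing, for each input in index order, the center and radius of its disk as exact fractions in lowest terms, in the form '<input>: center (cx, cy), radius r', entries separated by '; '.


t1: center (7/12, -5/12), radius 1/48; t2: center (0, 0), radius 1/6; t3: center (5/12, -7/12), radius 1/36

Below B, radii multiply path by path; the t-disk centers shift.
tracing t2 down its 1-map path: center (0, 0), radius 1/6
tracing t1 down its 2-map path: center (7/12, -5/12), radius 1/48
tracing t3 down its 2-map path: center (5/12, -7/12), radius 1/36


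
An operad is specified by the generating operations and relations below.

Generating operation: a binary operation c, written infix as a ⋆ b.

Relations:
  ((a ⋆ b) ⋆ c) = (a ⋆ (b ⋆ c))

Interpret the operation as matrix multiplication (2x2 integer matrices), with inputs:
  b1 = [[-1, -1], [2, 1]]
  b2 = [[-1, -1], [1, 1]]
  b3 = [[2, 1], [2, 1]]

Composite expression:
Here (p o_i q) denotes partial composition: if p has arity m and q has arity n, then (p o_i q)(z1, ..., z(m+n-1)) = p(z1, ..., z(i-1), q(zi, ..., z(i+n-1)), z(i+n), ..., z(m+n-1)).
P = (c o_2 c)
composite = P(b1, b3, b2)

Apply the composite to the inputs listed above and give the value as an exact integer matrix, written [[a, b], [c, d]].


[[2, 2], [-3, -3]]

(b3 ⋆ b2) = [[-1, -1], [-1, -1]]
(b1 ⋆ (b3 ⋆ b2)) = [[2, 2], [-3, -3]]


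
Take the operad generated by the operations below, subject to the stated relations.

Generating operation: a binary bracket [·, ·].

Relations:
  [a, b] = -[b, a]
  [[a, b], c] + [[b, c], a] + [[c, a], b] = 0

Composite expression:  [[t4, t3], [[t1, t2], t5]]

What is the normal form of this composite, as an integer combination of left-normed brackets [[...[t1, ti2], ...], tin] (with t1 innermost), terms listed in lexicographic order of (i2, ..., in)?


[[[[t1, t2], t5], t3], t4] - [[[[t1, t2], t5], t4], t3]

Expand each bracket as ab - ba; the t1-initial words give the coefficients.
Composite bracket: [[t4, t3], [[t1, t2], t5]]
Under [a, b] = ab - ba we get 16 signed associative words (2^4 = 16).
Coefficients come from the t1-initial words:
  from t1t2t5t3t4, sign +1: term +[[[[t1, t2], t5], t3], t4]
  from t1t2t5t4t3, sign -1: term -[[[[t1, t2], t5], t4], t3]


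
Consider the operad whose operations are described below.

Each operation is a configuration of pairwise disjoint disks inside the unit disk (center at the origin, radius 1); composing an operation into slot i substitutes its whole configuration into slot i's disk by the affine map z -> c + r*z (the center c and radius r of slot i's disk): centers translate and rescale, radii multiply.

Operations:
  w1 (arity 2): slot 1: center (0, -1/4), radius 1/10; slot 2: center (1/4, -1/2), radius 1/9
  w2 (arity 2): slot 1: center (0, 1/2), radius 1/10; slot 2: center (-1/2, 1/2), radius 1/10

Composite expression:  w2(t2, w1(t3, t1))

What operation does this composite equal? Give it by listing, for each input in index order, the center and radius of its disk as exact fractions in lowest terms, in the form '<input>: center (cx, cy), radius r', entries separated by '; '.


Each t-disk chains the slot maps above it in w2; radii multiply.
input t2: applying the 1 nested substitution gives center (0, 1/2), radius 1/10
input t3: applying the 2 nested substitutions gives center (-1/2, 19/40), radius 1/100
input t1: applying the 2 nested substitutions gives center (-19/40, 9/20), radius 1/90

t1: center (-19/40, 9/20), radius 1/90; t2: center (0, 1/2), radius 1/10; t3: center (-1/2, 19/40), radius 1/100


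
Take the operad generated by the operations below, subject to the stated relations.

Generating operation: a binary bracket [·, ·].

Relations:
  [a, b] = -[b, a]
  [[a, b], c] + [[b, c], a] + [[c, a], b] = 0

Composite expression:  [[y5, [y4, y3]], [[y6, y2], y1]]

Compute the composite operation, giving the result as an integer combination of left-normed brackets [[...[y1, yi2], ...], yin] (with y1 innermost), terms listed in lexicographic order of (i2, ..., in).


Skip Jacobi rewriting: expand, keep y1-initial words, read off terms.
Composite bracket: [[y5, [y4, y3]], [[y6, y2], y1]]
The bracket unfolds into 32 signed words via [a, b] = ab - ba (2^5 = 32).
Only words starting with y1 matter:
  y1y2y6y3y4y5 appears with sign -1, giving the term -[[[[[y1, y2], y6], y3], y4], y5]
  y1y2y6y4y3y5 appears with sign +1, giving the term +[[[[[y1, y2], y6], y4], y3], y5]
  y1y2y6y5y3y4 appears with sign +1, giving the term +[[[[[y1, y2], y6], y5], y3], y4]
  y1y2y6y5y4y3 appears with sign -1, giving the term -[[[[[y1, y2], y6], y5], y4], y3]
  y1y6y2y3y4y5 appears with sign +1, giving the term +[[[[[y1, y6], y2], y3], y4], y5]
  y1y6y2y4y3y5 appears with sign -1, giving the term -[[[[[y1, y6], y2], y4], y3], y5]
  y1y6y2y5y3y4 appears with sign -1, giving the term -[[[[[y1, y6], y2], y5], y3], y4]
  y1y6y2y5y4y3 appears with sign +1, giving the term +[[[[[y1, y6], y2], y5], y4], y3]

-[[[[[y1, y2], y6], y3], y4], y5] + [[[[[y1, y2], y6], y4], y3], y5] + [[[[[y1, y2], y6], y5], y3], y4] - [[[[[y1, y2], y6], y5], y4], y3] + [[[[[y1, y6], y2], y3], y4], y5] - [[[[[y1, y6], y2], y4], y3], y5] - [[[[[y1, y6], y2], y5], y3], y4] + [[[[[y1, y6], y2], y5], y4], y3]


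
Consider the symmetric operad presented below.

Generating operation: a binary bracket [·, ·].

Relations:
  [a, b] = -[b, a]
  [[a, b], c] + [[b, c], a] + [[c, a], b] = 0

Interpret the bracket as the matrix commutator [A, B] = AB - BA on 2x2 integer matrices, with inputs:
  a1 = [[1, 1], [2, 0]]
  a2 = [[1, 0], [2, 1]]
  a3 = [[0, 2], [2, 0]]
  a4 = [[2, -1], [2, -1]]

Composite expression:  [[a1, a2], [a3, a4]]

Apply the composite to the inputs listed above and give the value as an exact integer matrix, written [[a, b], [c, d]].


[a1, a2] = [[2, 0], [-2, -2]]
[a3, a4] = [[6, -6], [6, -6]]
[[a1, a2], [a3, a4]] = [[-12, -24], [-48, 12]]

[[-12, -24], [-48, 12]]


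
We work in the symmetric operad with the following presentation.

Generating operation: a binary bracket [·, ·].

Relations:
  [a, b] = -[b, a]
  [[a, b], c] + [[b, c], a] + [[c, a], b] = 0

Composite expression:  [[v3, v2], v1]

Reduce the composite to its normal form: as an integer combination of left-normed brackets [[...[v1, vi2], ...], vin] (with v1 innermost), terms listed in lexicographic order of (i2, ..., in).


[[v1, v2], v3] - [[v1, v3], v2]


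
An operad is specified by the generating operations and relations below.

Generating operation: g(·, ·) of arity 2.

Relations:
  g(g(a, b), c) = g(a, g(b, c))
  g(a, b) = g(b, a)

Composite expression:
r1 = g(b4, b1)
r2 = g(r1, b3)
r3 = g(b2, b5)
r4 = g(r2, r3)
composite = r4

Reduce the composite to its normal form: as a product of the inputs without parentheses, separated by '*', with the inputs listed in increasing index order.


b1 * b2 * b3 * b4 * b5

Shape and order are irrelevant to g; the b-input set decides.
g(b4, b1) reduces to b4 * b1
g(g(b4, b1), b3) reduces to b4 * b1 * b3
g(b2, b5) reduces to b2 * b5
g(g(g(b4, b1), b3), g(b2, b5)) reduces to b4 * b1 * b3 * b2 * b5
reordering the factors by index: b1 * b2 * b3 * b4 * b5


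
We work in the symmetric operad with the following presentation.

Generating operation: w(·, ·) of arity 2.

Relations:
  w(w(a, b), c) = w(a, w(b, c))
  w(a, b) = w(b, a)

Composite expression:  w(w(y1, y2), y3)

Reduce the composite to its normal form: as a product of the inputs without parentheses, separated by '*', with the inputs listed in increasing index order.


Shape and order are irrelevant to w; the y-input set decides.
w(y1, y2) reduces to y1 * y2
w(w(y1, y2), y3) reduces to y1 * y2 * y3
the factors in increasing index order: y1 * y2 * y3

y1 * y2 * y3


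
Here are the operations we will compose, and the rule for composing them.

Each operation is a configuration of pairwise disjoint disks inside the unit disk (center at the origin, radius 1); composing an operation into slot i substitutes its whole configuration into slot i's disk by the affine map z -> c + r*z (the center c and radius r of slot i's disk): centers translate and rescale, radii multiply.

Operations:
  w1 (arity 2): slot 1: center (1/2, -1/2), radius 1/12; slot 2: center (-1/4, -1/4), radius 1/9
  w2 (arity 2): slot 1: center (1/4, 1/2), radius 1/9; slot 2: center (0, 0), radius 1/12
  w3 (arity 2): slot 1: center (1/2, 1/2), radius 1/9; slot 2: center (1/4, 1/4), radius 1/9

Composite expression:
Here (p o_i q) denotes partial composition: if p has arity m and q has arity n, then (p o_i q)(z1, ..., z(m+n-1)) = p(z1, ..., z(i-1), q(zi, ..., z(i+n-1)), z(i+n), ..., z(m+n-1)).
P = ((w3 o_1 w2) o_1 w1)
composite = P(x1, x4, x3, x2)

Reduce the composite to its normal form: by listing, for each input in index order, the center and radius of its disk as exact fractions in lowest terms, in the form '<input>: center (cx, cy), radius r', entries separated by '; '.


x1: center (173/324, 89/162), radius 1/972; x2: center (1/4, 1/4), radius 1/9; x3: center (1/2, 1/2), radius 1/108; x4: center (85/162, 179/324), radius 1/729

Only the slot chain above each x matters under w3; compose those maps.
input x1: applying the 3 nested substitutions gives center (173/324, 89/162), radius 1/972
input x4: applying the 3 nested substitutions gives center (85/162, 179/324), radius 1/729
input x3: applying the 2 nested substitutions gives center (1/2, 1/2), radius 1/108
input x2: applying the 1 nested substitution gives center (1/4, 1/4), radius 1/9


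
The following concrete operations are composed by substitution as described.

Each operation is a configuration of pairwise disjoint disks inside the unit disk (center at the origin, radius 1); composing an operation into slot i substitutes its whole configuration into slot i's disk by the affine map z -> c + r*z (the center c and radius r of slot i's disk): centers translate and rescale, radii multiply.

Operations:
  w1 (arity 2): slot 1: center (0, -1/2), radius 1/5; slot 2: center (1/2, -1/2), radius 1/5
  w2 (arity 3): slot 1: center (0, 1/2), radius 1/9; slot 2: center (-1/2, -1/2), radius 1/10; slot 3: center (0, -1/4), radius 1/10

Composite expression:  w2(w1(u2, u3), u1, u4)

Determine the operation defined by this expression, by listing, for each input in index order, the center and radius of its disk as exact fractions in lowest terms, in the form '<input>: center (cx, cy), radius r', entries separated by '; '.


u1: center (-1/2, -1/2), radius 1/10; u2: center (0, 4/9), radius 1/45; u3: center (1/18, 4/9), radius 1/45; u4: center (0, -1/4), radius 1/10

Affine substitution under w2: radii multiply and u-centers shift.
for u2, the 2-step affine chain lands on center (0, 4/9), radius 1/45
for u3, the 2-step affine chain lands on center (1/18, 4/9), radius 1/45
for u1, the 1-step affine chain lands on center (-1/2, -1/2), radius 1/10
for u4, the 1-step affine chain lands on center (0, -1/4), radius 1/10


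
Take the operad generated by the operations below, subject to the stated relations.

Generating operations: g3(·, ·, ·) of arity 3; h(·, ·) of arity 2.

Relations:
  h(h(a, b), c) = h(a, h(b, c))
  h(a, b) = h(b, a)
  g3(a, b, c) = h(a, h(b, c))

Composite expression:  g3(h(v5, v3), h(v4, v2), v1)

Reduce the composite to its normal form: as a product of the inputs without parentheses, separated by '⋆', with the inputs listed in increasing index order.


Reordering under g3 is free, so list the v-inputs canonically.
h(v5, v3) reduces to v5 ⋆ v3
h(v4, v2) reduces to v4 ⋆ v2
g3(h(v5, v3), h(v4, v2), v1) reduces to v5 ⋆ v3 ⋆ v4 ⋆ v2 ⋆ v1
the factors in increasing index order: v1 ⋆ v2 ⋆ v3 ⋆ v4 ⋆ v5

v1 ⋆ v2 ⋆ v3 ⋆ v4 ⋆ v5


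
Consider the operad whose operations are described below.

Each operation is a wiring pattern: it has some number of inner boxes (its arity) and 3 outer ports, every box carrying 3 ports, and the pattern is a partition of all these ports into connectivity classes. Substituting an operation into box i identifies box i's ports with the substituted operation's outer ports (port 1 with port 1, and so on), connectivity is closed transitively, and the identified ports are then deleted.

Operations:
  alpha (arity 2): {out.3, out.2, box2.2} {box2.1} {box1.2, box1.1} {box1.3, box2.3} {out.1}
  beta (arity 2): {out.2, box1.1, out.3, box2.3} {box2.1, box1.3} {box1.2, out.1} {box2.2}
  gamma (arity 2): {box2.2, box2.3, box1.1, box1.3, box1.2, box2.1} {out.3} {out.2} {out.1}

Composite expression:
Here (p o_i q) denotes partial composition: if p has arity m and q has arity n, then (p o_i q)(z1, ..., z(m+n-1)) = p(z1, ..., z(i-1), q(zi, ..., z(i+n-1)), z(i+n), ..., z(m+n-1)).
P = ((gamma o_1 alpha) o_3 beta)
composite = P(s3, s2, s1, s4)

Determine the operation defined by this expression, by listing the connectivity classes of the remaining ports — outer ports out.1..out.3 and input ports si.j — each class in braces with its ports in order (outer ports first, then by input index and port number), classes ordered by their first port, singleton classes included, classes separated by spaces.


{out.1} {out.2} {out.3} {s1.1, s1.2, s2.2, s4.3} {s1.3, s4.1} {s2.1} {s2.3, s3.3} {s3.1, s3.2} {s4.2}

Two ports join when wires chain via gamma-identified ports.
stage alpha: inputs (s3, s2), connectivity {out.1} {out.2, out.3, s2.2} {s2.1} {s2.3, s3.3} {s3.1, s3.2}, out.j its boundary
stage beta: inputs (s1, s4), connectivity {out.1, s1.2} {out.2, out.3, s1.1, s4.3} {s1.3, s4.1} {s4.2}, out.j its boundary
stage gamma: inputs (s3, s2, s1, s4), connectivity {out.1} {out.2} {out.3} {s1.1, s1.2, s2.2, s4.3} {s1.3, s4.1} {s2.1} {s2.3, s3.3} {s3.1, s3.2} {s4.2}, out.j its boundary


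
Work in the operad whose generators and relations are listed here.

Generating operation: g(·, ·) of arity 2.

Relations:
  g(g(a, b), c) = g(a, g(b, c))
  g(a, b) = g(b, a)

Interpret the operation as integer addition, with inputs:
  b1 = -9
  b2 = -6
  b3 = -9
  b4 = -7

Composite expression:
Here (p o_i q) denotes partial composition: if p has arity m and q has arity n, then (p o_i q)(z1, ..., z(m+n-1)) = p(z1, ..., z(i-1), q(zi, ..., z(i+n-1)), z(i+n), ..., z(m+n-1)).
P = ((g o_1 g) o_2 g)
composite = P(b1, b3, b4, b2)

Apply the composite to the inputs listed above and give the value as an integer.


-31

g(b3, b4) = -16
g(b1, g(b3, b4)) = -25
g(g(b1, g(b3, b4)), b2) = -31


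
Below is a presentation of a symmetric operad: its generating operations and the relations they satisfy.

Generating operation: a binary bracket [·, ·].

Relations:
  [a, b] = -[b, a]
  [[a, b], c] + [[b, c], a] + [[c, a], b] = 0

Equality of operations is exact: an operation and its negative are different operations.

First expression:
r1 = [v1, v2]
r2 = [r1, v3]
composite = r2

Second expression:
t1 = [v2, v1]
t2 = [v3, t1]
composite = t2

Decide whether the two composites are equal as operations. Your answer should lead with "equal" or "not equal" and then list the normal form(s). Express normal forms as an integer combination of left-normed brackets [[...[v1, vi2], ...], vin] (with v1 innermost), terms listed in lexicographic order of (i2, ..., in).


The first expression reduces to [[v1, v2], v3]
The second expression reduces to [[v1, v2], v3]
The normal forms match — equal.

equal: each reduces to [[v1, v2], v3]


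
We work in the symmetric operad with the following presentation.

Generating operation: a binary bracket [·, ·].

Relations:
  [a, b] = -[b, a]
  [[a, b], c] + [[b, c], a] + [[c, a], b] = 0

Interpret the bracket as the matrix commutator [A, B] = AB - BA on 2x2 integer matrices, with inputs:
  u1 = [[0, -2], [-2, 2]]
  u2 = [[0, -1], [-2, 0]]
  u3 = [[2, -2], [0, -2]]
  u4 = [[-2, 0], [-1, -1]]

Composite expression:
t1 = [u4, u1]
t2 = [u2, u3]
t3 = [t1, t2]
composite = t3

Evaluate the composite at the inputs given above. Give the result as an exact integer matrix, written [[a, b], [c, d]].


[[-16, 0], [-32, 16]]


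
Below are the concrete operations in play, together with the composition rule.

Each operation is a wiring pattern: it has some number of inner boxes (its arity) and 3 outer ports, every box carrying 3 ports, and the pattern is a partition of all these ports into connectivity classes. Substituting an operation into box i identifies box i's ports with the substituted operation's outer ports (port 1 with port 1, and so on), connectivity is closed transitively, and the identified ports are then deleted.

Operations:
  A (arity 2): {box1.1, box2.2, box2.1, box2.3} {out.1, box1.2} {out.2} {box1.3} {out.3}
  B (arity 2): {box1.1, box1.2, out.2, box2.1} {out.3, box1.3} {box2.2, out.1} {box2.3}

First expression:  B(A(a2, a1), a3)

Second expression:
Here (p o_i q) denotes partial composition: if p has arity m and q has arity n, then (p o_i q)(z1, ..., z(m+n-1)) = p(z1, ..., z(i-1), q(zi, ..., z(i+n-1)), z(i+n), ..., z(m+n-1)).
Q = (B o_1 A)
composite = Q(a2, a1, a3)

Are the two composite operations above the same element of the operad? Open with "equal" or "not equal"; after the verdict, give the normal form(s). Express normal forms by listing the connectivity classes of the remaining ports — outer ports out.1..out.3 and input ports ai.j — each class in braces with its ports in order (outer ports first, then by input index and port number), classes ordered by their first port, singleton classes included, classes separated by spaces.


Normal form of the first expression: {out.1, a3.2} {out.2, a2.2, a3.1} {out.3} {a1.1, a1.2, a1.3, a2.1} {a2.3} {a3.3}
Normal form of the second expression: {out.1, a3.2} {out.2, a2.2, a3.1} {out.3} {a1.1, a1.2, a1.3, a2.1} {a2.3} {a3.3}
Same normal form: equal.

equal; both compose to {out.1, a3.2} {out.2, a2.2, a3.1} {out.3} {a1.1, a1.2, a1.3, a2.1} {a2.3} {a3.3}


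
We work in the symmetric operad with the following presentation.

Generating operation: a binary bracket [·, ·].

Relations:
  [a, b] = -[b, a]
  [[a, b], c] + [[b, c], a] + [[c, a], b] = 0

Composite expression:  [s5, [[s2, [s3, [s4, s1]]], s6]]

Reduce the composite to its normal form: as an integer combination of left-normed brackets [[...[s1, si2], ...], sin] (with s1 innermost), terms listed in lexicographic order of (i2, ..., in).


[[[[[s1, s4], s3], s2], s6], s5]

In the tensor algebra, words opening s1 carry the s1-anchored form.
Composite bracket: [s5, [[s2, [s3, [s4, s1]]], s6]]
Each bracket splits as ab - ba, giving 32 signed words (2^5 = 32).
Collect the words opening with s1:
  sign of s1s4s3s2s6s5 is +1, so it contributes +[[[[[s1, s4], s3], s2], s6], s5]


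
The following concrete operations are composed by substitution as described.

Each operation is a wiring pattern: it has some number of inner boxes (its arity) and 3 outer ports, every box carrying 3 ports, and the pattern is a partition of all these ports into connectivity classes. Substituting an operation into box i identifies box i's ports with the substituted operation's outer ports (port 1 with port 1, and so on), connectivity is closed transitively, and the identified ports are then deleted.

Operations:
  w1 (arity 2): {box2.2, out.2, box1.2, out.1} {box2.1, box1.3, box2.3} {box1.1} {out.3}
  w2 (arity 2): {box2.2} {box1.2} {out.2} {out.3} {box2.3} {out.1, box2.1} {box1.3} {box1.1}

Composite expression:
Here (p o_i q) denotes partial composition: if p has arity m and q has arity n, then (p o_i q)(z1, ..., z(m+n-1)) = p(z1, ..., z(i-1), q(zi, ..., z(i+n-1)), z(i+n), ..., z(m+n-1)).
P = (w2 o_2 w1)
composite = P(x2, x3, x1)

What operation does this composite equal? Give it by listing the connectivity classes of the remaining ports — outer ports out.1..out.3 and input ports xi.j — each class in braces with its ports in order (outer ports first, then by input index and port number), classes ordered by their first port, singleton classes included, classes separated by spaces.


{out.1, x1.2, x3.2} {out.2} {out.3} {x1.1, x1.3, x3.3} {x2.1} {x2.2} {x2.3} {x3.1}

Substituting into w2 glues patterns; closure does the rest.
w1 over (x3, x1) gives {out.1, out.2, x1.2, x3.2} {out.3} {x1.1, x1.3, x3.3} {x3.1}, out.j being that stage's outer ports
w2 over (x2, x3, x1) gives {out.1, x1.2, x3.2} {out.2} {out.3} {x1.1, x1.3, x3.3} {x2.1} {x2.2} {x2.3} {x3.1}, out.j being that stage's outer ports


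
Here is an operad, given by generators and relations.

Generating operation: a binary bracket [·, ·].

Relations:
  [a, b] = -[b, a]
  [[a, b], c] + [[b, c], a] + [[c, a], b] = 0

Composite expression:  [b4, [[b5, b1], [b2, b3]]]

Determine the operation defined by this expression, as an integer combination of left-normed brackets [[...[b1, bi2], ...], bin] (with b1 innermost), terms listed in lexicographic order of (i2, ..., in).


[[[[b1, b5], b2], b3], b4] - [[[[b1, b5], b3], b2], b4]


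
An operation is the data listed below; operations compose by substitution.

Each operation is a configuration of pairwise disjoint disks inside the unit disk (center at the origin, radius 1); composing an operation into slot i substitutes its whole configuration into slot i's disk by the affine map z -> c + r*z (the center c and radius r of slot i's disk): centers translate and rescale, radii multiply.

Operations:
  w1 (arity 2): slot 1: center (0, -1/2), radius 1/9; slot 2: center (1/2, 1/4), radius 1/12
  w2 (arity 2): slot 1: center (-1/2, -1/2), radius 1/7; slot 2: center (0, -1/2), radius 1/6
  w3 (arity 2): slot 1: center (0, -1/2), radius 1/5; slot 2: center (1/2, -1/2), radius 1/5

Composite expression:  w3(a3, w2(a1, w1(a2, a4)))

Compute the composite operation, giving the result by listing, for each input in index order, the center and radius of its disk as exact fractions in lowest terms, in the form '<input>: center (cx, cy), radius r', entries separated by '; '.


a1: center (2/5, -3/5), radius 1/35; a2: center (1/2, -37/60), radius 1/270; a3: center (0, -1/2), radius 1/5; a4: center (31/60, -71/120), radius 1/360

Follow each a-input down from w3: c' goes to c + r*c', radius to r*r'.
for a3, the 1-step affine chain lands on center (0, -1/2), radius 1/5
for a1, the 2-step affine chain lands on center (2/5, -3/5), radius 1/35
for a2, the 3-step affine chain lands on center (1/2, -37/60), radius 1/270
for a4, the 3-step affine chain lands on center (31/60, -71/120), radius 1/360


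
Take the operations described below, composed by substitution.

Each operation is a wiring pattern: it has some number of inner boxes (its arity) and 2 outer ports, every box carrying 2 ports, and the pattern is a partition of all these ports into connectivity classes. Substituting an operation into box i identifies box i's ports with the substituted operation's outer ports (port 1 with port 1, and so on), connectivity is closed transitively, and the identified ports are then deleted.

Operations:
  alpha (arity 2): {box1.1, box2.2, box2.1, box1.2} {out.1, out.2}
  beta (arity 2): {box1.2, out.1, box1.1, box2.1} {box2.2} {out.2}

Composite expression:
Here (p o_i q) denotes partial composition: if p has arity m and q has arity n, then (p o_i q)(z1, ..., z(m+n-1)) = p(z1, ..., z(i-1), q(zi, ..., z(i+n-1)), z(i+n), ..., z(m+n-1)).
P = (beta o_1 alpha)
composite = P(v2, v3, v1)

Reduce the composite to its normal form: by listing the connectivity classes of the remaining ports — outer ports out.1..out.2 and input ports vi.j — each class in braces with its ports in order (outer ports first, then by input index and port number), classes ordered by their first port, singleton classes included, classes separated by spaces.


Treat the ports identified at beta as solder joints: merge, then drop.
after alpha, the pattern on (v2, v3) reads {out.1, out.2} {v2.1, v2.2, v3.1, v3.2} (out.j = its outer ports)
after beta, the pattern on (v2, v3, v1) reads {out.1, v1.1} {out.2} {v1.2} {v2.1, v2.2, v3.1, v3.2} (out.j = its outer ports)

{out.1, v1.1} {out.2} {v1.2} {v2.1, v2.2, v3.1, v3.2}


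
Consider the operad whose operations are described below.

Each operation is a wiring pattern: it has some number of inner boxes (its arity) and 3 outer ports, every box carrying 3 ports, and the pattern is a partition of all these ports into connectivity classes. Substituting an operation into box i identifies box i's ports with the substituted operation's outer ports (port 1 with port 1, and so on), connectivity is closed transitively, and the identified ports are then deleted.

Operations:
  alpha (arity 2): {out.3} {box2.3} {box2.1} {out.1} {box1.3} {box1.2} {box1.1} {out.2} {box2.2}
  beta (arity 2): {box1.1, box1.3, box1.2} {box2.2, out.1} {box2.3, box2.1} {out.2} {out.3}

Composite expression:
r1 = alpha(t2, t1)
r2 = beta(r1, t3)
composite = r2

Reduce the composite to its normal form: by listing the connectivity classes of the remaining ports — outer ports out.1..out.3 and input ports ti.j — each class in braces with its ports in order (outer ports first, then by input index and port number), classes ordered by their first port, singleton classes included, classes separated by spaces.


{out.1, t3.2} {out.2} {out.3} {t1.1} {t1.2} {t1.3} {t2.1} {t2.2} {t2.3} {t3.1, t3.3}

Treat the ports identified at beta as solder joints: merge, then drop.
composing alpha on (t2, t1), with out.j its own outer ports: {out.1} {out.2} {out.3} {t1.1} {t1.2} {t1.3} {t2.1} {t2.2} {t2.3}
composing beta on (t2, t1, t3), with out.j its own outer ports: {out.1, t3.2} {out.2} {out.3} {t1.1} {t1.2} {t1.3} {t2.1} {t2.2} {t2.3} {t3.1, t3.3}


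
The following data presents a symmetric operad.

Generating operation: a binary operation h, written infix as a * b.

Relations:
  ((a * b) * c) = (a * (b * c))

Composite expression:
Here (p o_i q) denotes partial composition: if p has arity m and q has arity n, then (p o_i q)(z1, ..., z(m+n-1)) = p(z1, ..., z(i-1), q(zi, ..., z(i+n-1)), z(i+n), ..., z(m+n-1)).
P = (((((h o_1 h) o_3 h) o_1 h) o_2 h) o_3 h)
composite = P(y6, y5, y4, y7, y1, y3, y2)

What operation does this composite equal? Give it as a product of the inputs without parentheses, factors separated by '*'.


y6 * y5 * y4 * y7 * y1 * y3 * y2


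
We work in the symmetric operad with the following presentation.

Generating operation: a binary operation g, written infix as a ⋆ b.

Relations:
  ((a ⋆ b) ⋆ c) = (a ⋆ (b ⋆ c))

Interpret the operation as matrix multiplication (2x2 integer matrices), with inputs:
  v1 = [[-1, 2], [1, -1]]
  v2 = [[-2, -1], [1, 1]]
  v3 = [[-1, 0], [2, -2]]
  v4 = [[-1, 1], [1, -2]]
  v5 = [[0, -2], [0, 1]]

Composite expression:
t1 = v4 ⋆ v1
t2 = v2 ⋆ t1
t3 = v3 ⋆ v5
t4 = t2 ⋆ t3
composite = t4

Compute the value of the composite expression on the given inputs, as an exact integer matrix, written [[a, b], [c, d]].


(v4 ⋆ v1) = [[2, -3], [-3, 4]]
(v2 ⋆ (v4 ⋆ v1)) = [[-1, 2], [-1, 1]]
(v3 ⋆ v5) = [[0, 2], [0, -6]]
((v2 ⋆ (v4 ⋆ v1)) ⋆ (v3 ⋆ v5)) = [[0, -14], [0, -8]]

[[0, -14], [0, -8]]


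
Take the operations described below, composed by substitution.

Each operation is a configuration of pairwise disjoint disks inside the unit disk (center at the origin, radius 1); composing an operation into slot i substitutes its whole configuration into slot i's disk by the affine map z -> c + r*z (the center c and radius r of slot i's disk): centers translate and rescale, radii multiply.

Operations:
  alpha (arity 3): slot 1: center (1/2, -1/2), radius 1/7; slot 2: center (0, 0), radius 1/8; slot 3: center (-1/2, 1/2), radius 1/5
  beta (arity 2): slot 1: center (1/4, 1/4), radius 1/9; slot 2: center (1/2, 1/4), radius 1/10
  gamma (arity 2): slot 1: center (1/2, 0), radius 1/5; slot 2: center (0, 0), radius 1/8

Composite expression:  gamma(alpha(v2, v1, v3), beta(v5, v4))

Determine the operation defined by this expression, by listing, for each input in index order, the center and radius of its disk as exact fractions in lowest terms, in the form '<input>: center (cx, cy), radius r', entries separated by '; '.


Below gamma, radii multiply path by path; the v-disk centers shift.
input v2: composing its 2 substitution steps yields center (3/5, -1/10), radius 1/35
input v1: composing its 2 substitution steps yields center (1/2, 0), radius 1/40
input v3: composing its 2 substitution steps yields center (2/5, 1/10), radius 1/25
input v5: composing its 2 substitution steps yields center (1/32, 1/32), radius 1/72
input v4: composing its 2 substitution steps yields center (1/16, 1/32), radius 1/80

v1: center (1/2, 0), radius 1/40; v2: center (3/5, -1/10), radius 1/35; v3: center (2/5, 1/10), radius 1/25; v4: center (1/16, 1/32), radius 1/80; v5: center (1/32, 1/32), radius 1/72


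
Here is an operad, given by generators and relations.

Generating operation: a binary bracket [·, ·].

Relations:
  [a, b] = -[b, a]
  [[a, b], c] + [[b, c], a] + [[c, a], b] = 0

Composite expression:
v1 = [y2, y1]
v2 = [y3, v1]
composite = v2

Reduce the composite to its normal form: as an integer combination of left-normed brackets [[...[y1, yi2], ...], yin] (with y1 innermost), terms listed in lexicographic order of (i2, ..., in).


[[y1, y2], y3]

Skip Jacobi rewriting: expand, keep y1-initial words, read off terms.
Composite bracket: [y3, [y2, y1]]
Expanding via [a, b] = ab - ba: 4 signed words (2^2 = 4).
Keep just the words that open with y1:
  from y1y2y3, sign +1: term +[[y1, y2], y3]


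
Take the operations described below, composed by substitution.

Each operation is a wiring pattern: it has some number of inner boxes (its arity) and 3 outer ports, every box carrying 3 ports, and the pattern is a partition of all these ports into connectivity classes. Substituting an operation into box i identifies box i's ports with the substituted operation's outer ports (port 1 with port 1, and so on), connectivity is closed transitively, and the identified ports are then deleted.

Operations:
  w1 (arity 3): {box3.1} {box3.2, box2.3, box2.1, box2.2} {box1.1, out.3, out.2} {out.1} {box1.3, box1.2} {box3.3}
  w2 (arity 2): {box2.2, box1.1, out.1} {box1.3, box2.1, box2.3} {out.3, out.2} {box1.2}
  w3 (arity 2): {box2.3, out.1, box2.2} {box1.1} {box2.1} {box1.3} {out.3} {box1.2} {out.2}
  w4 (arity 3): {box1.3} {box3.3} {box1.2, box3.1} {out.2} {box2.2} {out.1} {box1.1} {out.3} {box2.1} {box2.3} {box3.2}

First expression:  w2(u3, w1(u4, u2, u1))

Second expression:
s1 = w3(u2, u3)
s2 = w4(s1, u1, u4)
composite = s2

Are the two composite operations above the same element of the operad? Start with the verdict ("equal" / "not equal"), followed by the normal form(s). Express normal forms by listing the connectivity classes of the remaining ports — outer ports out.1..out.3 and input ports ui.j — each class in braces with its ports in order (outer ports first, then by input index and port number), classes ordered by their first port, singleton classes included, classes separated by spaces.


not equal: they reduce to {out.1, u3.1, u3.3, u4.1} {out.2, out.3} {u1.1} {u1.2, u2.1, u2.2, u2.3} {u1.3} {u3.2} {u4.2, u4.3} and {out.1} {out.2} {out.3} {u1.1} {u1.2} {u1.3} {u2.1} {u2.2} {u2.3} {u3.1} {u3.2, u3.3} {u4.1} {u4.2} {u4.3}

The first composite normalizes to {out.1, u3.1, u3.3, u4.1} {out.2, out.3} {u1.1} {u1.2, u2.1, u2.2, u2.3} {u1.3} {u3.2} {u4.2, u4.3}
The second composite normalizes to {out.1} {out.2} {out.3} {u1.1} {u1.2} {u1.3} {u2.1} {u2.2} {u2.3} {u3.1} {u3.2, u3.3} {u4.1} {u4.2} {u4.3}
Distinct normal forms: not equal.
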